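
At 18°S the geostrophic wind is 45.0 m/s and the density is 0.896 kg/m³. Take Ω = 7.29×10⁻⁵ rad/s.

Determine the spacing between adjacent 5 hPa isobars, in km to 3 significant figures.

Coriolis parameter at 18°S:
f = 2Ω sin φ = 2 × 7.29×10⁻⁵ × sin 18° = 4.51×10⁻⁵ s⁻¹
Geostrophic balance rearranged: |∂P/∂n| = f ρ V_g
|∂P/∂n| = 4.51×10⁻⁵ × 0.896 × 45.0 = 1.82×10⁻³ Pa/m
Isobar spacing: Δn = ΔP/|∂P/∂n| = 500 Pa / 1.82×10⁻³ Pa/m = 275239 m ≈ 275 km

275 km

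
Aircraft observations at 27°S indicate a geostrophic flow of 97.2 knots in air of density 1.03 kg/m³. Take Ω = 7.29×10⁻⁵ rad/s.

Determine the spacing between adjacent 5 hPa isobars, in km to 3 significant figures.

Coriolis parameter at 27°S:
f = 2Ω sin φ = 2 × 7.29×10⁻⁵ × sin 27° = 6.62×10⁻⁵ s⁻¹
Wind speed in SI: 97.2 knots = 50.0 m/s
Geostrophic balance rearranged: |∂P/∂n| = f ρ V_g
|∂P/∂n| = 6.62×10⁻⁵ × 1.03 × 50.0 = 3.41×10⁻³ Pa/m
Isobar spacing: Δn = ΔP/|∂P/∂n| = 500 Pa / 3.41×10⁻³ Pa/m = 146664 m ≈ 147 km

147 km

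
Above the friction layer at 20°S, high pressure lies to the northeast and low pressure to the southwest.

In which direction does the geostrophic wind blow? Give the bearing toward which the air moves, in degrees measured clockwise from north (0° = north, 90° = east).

The pressure-gradient force points toward the southwest (bearing 225°).
Geostrophic balance: in the Southern Hemisphere the Coriolis force deflects motion to the left, so the geostrophic wind blows 90° to the left of the pressure-gradient force (low pressure on the right).
Rotating 225° by 90° counterclockwise gives 135° — the wind blows toward the southeast.

135°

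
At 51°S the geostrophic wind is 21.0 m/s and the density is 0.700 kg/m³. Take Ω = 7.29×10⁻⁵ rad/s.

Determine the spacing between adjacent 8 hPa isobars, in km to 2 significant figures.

Coriolis parameter at 51°S:
f = 2Ω sin φ = 2 × 7.29×10⁻⁵ × sin 51° = 1.13×10⁻⁴ s⁻¹
Geostrophic balance rearranged: |∂P/∂n| = f ρ V_g
|∂P/∂n| = 1.13×10⁻⁴ × 0.700 × 21.0 = 1.67×10⁻³ Pa/m
Isobar spacing: Δn = ΔP/|∂P/∂n| = 800 Pa / 1.67×10⁻³ Pa/m = 480300 m ≈ 480 km

480 km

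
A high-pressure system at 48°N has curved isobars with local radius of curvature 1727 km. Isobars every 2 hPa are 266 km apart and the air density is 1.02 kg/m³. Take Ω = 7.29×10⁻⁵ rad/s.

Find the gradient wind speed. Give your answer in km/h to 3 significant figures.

25.5 km/h

Coriolis parameter at 48°N:
f = 2Ω sin φ = 2 × 7.29×10⁻⁵ × sin 48° = 1.08×10⁻⁴ s⁻¹
Pressure gradient: |∂P/∂n| = 200 Pa / 266000 m = 7.52×10⁻⁴ Pa/m
Geostrophic speed: V_g = |∂P/∂n|/(fρ) = 7.52×10⁻⁴/(1.08×10⁻⁴ × 1.02) = 6.80 m/s
Around a high, pressure-gradient force acts outward with centrifugal, so Coriolis balances both:
fV = (1/ρ)|∂P/∂n| + V²/R  →  V² − fR·V + fR·V_g = 0
With fR = 1.08×10⁻⁴ × 1727×10³ m = 187 m/s:
V = [fR − √((fR)² − 4 fR V_g)]/2 = [187 − √(187² − 4×187×6.8)]/2 = 7.07 m/s
Supergeostrophic (V > V_g = 6.8 m/s), as expected around a high.
Converting: 7.07 m/s × 3.6 = 25.5 km/h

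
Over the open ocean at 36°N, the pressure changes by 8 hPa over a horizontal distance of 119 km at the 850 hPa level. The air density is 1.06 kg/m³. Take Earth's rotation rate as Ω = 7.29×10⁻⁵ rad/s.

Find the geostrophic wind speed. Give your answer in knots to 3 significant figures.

Coriolis parameter at 36°N:
f = 2Ω sin φ = 2 × 7.29×10⁻⁵ × sin 36° = 8.57×10⁻⁵ s⁻¹
Pressure gradient: |∂P/∂n| = 800 Pa / 119000 m = 6.72×10⁻³ Pa/m
Geostrophic balance (pressure-gradient force = Coriolis force):
V_g = (1/(fρ)) |∂P/∂n| = 6.72×10⁻³ / (8.57×10⁻⁵ × 1.06) = 74.0 m/s
Converting: 74.0 m/s × 1.944 = 144 knots

144 knots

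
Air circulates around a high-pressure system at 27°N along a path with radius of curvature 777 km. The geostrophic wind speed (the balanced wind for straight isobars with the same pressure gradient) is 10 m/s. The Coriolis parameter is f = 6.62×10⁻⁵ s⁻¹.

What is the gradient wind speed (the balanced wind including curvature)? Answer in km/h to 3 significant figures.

48.9 km/h

Around a high, pressure-gradient force acts outward with centrifugal, so Coriolis balances both:
fV = (1/ρ)|∂P/∂n| + V²/R  →  V² − fR·V + fR·V_g = 0
With fR = 6.62×10⁻⁵ × 777×10³ m = 51.4 m/s:
V = [fR − √((fR)² − 4 fR V_g)]/2 = [51.4 − √(51.4² − 4×51.4×10)]/2 = 13.6 m/s
Supergeostrophic (V > V_g = 10 m/s), as expected around a high.
Converting: 13.6 m/s × 3.6 = 48.9 km/h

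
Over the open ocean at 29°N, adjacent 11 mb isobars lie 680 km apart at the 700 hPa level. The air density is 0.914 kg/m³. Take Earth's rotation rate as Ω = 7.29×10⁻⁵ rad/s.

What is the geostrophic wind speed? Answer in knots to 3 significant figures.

Coriolis parameter at 29°N:
f = 2Ω sin φ = 2 × 7.29×10⁻⁵ × sin 29° = 7.07×10⁻⁵ s⁻¹
Pressure gradient: |∂P/∂n| = 1100 Pa / 680000 m = 1.62×10⁻³ Pa/m
Geostrophic balance (pressure-gradient force = Coriolis force):
V_g = (1/(fρ)) |∂P/∂n| = 1.62×10⁻³ / (7.07×10⁻⁵ × 0.914) = 25.0 m/s
Converting: 25.0 m/s × 1.944 = 48.7 knots

48.7 knots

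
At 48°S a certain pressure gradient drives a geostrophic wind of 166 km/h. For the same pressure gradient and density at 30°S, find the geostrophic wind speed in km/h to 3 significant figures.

247 km/h

With the same pressure gradient and density, V_g ∝ 1/f ∝ 1/sin φ.
V₂ = V₁ · sin φ₁ / sin φ₂ = 166 × sin 48° / sin 30°
V₂ = 166 × 0.7431/0.5000 = 247 km/h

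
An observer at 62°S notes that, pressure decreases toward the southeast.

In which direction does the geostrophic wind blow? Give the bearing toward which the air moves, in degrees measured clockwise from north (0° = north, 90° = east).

045°

The pressure-gradient force points toward the southeast (bearing 135°).
Geostrophic balance: in the Southern Hemisphere the Coriolis force deflects motion to the left, so the geostrophic wind blows 90° to the left of the pressure-gradient force (low pressure on the right).
Rotating 135° by 90° counterclockwise gives 045° — the wind blows toward the northeast.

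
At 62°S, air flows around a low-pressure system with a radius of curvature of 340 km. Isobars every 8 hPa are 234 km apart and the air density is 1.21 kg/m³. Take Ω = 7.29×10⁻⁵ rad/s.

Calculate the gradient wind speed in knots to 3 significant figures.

31.2 knots

Coriolis parameter at 62°S:
f = 2Ω sin φ = 2 × 7.29×10⁻⁵ × sin 62° = 1.29×10⁻⁴ s⁻¹
Pressure gradient: |∂P/∂n| = 800 Pa / 234000 m = 3.42×10⁻³ Pa/m
Geostrophic speed: V_g = |∂P/∂n|/(fρ) = 3.42×10⁻³/(1.29×10⁻⁴ × 1.21) = 21.9 m/s
Around a low, centrifugal force acts outward with Coriolis, so pressure-gradient force balances both:
(1/ρ)|∂P/∂n| = fV + V²/R  →  V² + fR·V − fR·V_g = 0
With fR = 1.29×10⁻⁴ × 340×10³ m = 43.8 m/s:
V = [−fR + √((fR)² + 4 fR V_g)]/2 = [−43.8 + √(43.8² + 4×43.8×21.9)]/2 = 16.1 m/s
Subgeostrophic (V < V_g = 21.9 m/s), as expected around a low.
Converting: 16.1 m/s × 1.944 = 31.2 knots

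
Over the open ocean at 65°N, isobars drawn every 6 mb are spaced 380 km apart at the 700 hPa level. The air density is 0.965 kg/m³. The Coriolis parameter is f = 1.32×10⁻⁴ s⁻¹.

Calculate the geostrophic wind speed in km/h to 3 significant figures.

Pressure gradient: |∂P/∂n| = 600 Pa / 380000 m = 1.58×10⁻³ Pa/m
Geostrophic balance (pressure-gradient force = Coriolis force):
V_g = (1/(fρ)) |∂P/∂n| = 1.58×10⁻³ / (1.32×10⁻⁴ × 0.965) = 12.4 m/s
Converting: 12.4 m/s × 3.6 = 44.6 km/h

44.6 km/h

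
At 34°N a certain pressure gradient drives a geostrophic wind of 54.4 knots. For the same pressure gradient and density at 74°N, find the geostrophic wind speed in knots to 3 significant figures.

31.6 knots

With the same pressure gradient and density, V_g ∝ 1/f ∝ 1/sin φ.
V₂ = V₁ · sin φ₁ / sin φ₂ = 54.4 × sin 34° / sin 74°
V₂ = 54.4 × 0.5592/0.9613 = 31.6 knots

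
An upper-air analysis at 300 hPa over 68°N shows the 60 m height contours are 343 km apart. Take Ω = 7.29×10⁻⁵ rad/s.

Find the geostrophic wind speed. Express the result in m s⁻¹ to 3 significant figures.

12.7 m s⁻¹

Coriolis parameter at 68°N:
f = 2Ω sin φ = 2 × 7.29×10⁻⁵ × sin 68° = 1.35×10⁻⁴ s⁻¹
Height gradient: |∂Z/∂n| = 60 m / 343000 m = 1.75×10⁻⁴
On a pressure surface, geostrophic balance gives V_g = (g/f)|∂Z/∂n|:
V_g = 9.81 × 1.75×10⁻⁴ / 1.35×10⁻⁴ = 12.7 m/s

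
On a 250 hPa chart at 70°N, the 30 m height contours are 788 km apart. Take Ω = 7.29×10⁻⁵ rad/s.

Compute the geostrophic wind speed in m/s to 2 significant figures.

Coriolis parameter at 70°N:
f = 2Ω sin φ = 2 × 7.29×10⁻⁵ × sin 70° = 1.37×10⁻⁴ s⁻¹
Height gradient: |∂Z/∂n| = 30 m / 788000 m = 3.81×10⁻⁵
On a pressure surface, geostrophic balance gives V_g = (g/f)|∂Z/∂n|:
V_g = 9.81 × 3.81×10⁻⁵ / 1.37×10⁻⁴ = 2.73 m/s

2.7 m/s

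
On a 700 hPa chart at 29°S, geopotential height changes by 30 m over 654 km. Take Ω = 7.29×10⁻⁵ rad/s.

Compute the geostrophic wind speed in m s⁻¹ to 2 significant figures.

Coriolis parameter at 29°S:
f = 2Ω sin φ = 2 × 7.29×10⁻⁵ × sin 29° = 7.07×10⁻⁵ s⁻¹
Height gradient: |∂Z/∂n| = 30 m / 654000 m = 4.59×10⁻⁵
On a pressure surface, geostrophic balance gives V_g = (g/f)|∂Z/∂n|:
V_g = 9.81 × 4.59×10⁻⁵ / 7.07×10⁻⁵ = 6.37 m/s

6.4 m s⁻¹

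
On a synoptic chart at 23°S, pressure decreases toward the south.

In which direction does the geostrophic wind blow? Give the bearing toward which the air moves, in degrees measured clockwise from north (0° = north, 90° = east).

090°

The pressure-gradient force points toward the south (bearing 180°).
Geostrophic balance: in the Southern Hemisphere the Coriolis force deflects motion to the left, so the geostrophic wind blows 90° to the left of the pressure-gradient force (low pressure on the right).
Rotating 180° by 90° counterclockwise gives 090° — the wind blows toward the east.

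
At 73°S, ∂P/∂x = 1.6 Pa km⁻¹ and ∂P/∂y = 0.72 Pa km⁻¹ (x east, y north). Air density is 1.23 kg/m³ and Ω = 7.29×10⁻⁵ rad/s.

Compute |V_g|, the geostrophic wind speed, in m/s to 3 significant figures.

Coriolis parameter at 73°S:
f = 2Ω sin φ = 2 × 7.29×10⁻⁵ × sin 73° = 1.39×10⁻⁴ s⁻¹
In the Southern Hemisphere f is negative: f = −1.39×10⁻⁴ s⁻¹.
Component geostrophic relations (x east, y north):
u_g = −(1/(fρ)) ∂P/∂y,  v_g = (1/(fρ)) ∂P/∂x
u_g = −(0.72×10⁻³)/(−1.39×10⁻⁴ × 1.23) = 4.20 m/s;  v_g = (1.6×10⁻³)/(−1.39×10⁻⁴ × 1.23) = −9.33 m/s
|V_g| = √(u_g² + v_g²) = 10.2 m/s

10.2 m/s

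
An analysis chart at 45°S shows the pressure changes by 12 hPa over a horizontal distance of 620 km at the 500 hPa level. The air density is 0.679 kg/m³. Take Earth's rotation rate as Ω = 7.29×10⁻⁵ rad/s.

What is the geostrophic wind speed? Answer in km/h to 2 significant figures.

Coriolis parameter at 45°S:
f = 2Ω sin φ = 2 × 7.29×10⁻⁵ × sin 45° = 1.03×10⁻⁴ s⁻¹
Pressure gradient: |∂P/∂n| = 1200 Pa / 620000 m = 1.94×10⁻³ Pa/m
Geostrophic balance (pressure-gradient force = Coriolis force):
V_g = (1/(fρ)) |∂P/∂n| = 1.94×10⁻³ / (1.03×10⁻⁴ × 0.679) = 27.6 m/s
Converting: 27.6 m/s × 3.6 = 100 km/h

100 km/h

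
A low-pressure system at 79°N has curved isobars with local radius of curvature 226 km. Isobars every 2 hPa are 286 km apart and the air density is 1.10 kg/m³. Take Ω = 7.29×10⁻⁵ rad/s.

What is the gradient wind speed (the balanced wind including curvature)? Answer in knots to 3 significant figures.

Coriolis parameter at 79°N:
f = 2Ω sin φ = 2 × 7.29×10⁻⁵ × sin 79° = 1.43×10⁻⁴ s⁻¹
Pressure gradient: |∂P/∂n| = 200 Pa / 286000 m = 6.99×10⁻⁴ Pa/m
Geostrophic speed: V_g = |∂P/∂n|/(fρ) = 6.99×10⁻⁴/(1.43×10⁻⁴ × 1.10) = 4.44 m/s
Around a low, centrifugal force acts outward with Coriolis, so pressure-gradient force balances both:
(1/ρ)|∂P/∂n| = fV + V²/R  →  V² + fR·V − fR·V_g = 0
With fR = 1.43×10⁻⁴ × 226×10³ m = 32.3 m/s:
V = [−fR + √((fR)² + 4 fR V_g)]/2 = [−32.3 + √(32.3² + 4×32.3×4.44)]/2 = 3.96 m/s
Subgeostrophic (V < V_g = 4.44 m/s), as expected around a low.
Converting: 3.96 m/s × 1.944 = 7.69 knots

7.69 knots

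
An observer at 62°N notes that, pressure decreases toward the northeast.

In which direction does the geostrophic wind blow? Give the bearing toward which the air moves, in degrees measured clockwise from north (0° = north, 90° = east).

135°

The pressure-gradient force points toward the northeast (bearing 045°).
Geostrophic balance: in the Northern Hemisphere the Coriolis force deflects motion to the right, so the geostrophic wind blows 90° to the right of the pressure-gradient force (low pressure on the left).
Rotating 045° by 90° clockwise gives 135° — the wind blows toward the southeast.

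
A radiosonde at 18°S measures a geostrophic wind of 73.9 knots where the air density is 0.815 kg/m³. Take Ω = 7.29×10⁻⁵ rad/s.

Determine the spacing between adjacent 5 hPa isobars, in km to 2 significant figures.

360 km

Coriolis parameter at 18°S:
f = 2Ω sin φ = 2 × 7.29×10⁻⁵ × sin 18° = 4.51×10⁻⁵ s⁻¹
Wind speed in SI: 73.9 knots = 38.0 m/s
Geostrophic balance rearranged: |∂P/∂n| = f ρ V_g
|∂P/∂n| = 4.51×10⁻⁵ × 0.815 × 38.0 = 1.40×10⁻³ Pa/m
Isobar spacing: Δn = ΔP/|∂P/∂n| = 500 Pa / 1.40×10⁻³ Pa/m = 358171 m ≈ 360 km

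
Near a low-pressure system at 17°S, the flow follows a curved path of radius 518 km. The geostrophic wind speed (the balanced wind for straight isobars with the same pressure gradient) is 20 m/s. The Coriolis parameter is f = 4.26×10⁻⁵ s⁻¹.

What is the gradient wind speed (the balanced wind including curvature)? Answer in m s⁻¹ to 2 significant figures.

Around a low, centrifugal force acts outward with Coriolis, so pressure-gradient force balances both:
(1/ρ)|∂P/∂n| = fV + V²/R  →  V² + fR·V − fR·V_g = 0
With fR = 4.26×10⁻⁵ × 518×10³ m = 22.1 m/s:
V = [−fR + √((fR)² + 4 fR V_g)]/2 = [−22.1 + √(22.1² + 4×22.1×20)]/2 = 12.7 m/s
Subgeostrophic (V < V_g = 20 m/s), as expected around a low.

13 m s⁻¹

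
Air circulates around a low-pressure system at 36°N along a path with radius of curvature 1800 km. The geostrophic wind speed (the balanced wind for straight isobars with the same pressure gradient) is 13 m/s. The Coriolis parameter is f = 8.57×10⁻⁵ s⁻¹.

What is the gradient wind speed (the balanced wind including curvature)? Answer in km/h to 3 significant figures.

43.4 km/h

Around a low, centrifugal force acts outward with Coriolis, so pressure-gradient force balances both:
(1/ρ)|∂P/∂n| = fV + V²/R  →  V² + fR·V − fR·V_g = 0
With fR = 8.57×10⁻⁵ × 1800×10³ m = 154 m/s:
V = [−fR + √((fR)² + 4 fR V_g)]/2 = [−154 + √(154² + 4×154×13)]/2 = 12.1 m/s
Subgeostrophic (V < V_g = 13 m/s), as expected around a low.
Converting: 12.1 m/s × 3.6 = 43.4 km/h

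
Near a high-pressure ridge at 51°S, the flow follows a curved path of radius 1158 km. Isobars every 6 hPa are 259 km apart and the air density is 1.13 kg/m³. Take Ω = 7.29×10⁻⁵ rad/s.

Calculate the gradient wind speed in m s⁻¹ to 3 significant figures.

Coriolis parameter at 51°S:
f = 2Ω sin φ = 2 × 7.29×10⁻⁵ × sin 51° = 1.13×10⁻⁴ s⁻¹
Pressure gradient: |∂P/∂n| = 600 Pa / 259000 m = 2.32×10⁻³ Pa/m
Geostrophic speed: V_g = |∂P/∂n|/(fρ) = 2.32×10⁻³/(1.13×10⁻⁴ × 1.13) = 18.1 m/s
Around a high, pressure-gradient force acts outward with centrifugal, so Coriolis balances both:
fV = (1/ρ)|∂P/∂n| + V²/R  →  V² − fR·V + fR·V_g = 0
With fR = 1.13×10⁻⁴ × 1158×10³ m = 131 m/s:
V = [fR − √((fR)² − 4 fR V_g)]/2 = [131 − √(131² − 4×131×18.1)]/2 = 21.7 m/s
Supergeostrophic (V > V_g = 18.1 m/s), as expected around a high.

21.7 m s⁻¹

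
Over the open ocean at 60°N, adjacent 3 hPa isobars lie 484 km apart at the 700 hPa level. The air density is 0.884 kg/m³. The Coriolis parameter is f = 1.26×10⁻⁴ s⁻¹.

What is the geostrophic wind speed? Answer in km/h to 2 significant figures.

20 km/h

Pressure gradient: |∂P/∂n| = 300 Pa / 484000 m = 6.20×10⁻⁴ Pa/m
Geostrophic balance (pressure-gradient force = Coriolis force):
V_g = (1/(fρ)) |∂P/∂n| = 6.20×10⁻⁴ / (1.26×10⁻⁴ × 0.884) = 5.56 m/s
Converting: 5.56 m/s × 3.6 = 20 km/h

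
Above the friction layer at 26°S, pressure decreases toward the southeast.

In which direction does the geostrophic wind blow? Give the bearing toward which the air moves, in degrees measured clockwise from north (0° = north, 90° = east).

The pressure-gradient force points toward the southeast (bearing 135°).
Geostrophic balance: in the Southern Hemisphere the Coriolis force deflects motion to the left, so the geostrophic wind blows 90° to the left of the pressure-gradient force (low pressure on the right).
Rotating 135° by 90° counterclockwise gives 045° — the wind blows toward the northeast.

045°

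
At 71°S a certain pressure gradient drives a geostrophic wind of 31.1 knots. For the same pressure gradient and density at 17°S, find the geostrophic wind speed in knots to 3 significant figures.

101 knots

With the same pressure gradient and density, V_g ∝ 1/f ∝ 1/sin φ.
V₂ = V₁ · sin φ₁ / sin φ₂ = 31.1 × sin 71° / sin 17°
V₂ = 31.1 × 0.9455/0.2924 = 101 knots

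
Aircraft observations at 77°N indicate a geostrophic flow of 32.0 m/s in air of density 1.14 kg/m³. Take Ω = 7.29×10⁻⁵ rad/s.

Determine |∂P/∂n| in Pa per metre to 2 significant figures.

Coriolis parameter at 77°N:
f = 2Ω sin φ = 2 × 7.29×10⁻⁵ × sin 77° = 1.42×10⁻⁴ s⁻¹
Geostrophic balance rearranged: |∂P/∂n| = f ρ V_g
|∂P/∂n| = 1.42×10⁻⁴ × 1.14 × 32.0 = 5.18×10⁻³ Pa/m

5.2×10⁻³ Pa/m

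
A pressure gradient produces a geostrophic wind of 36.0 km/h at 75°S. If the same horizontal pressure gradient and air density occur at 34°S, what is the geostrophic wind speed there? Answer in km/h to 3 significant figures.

62.2 km/h

With the same pressure gradient and density, V_g ∝ 1/f ∝ 1/sin φ.
V₂ = V₁ · sin φ₁ / sin φ₂ = 36.0 × sin 75° / sin 34°
V₂ = 36.0 × 0.9659/0.5592 = 62.2 km/h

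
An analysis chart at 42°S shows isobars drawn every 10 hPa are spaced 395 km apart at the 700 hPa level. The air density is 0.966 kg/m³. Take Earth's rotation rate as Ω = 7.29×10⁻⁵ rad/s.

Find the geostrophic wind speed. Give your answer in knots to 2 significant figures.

52 knots

Coriolis parameter at 42°S:
f = 2Ω sin φ = 2 × 7.29×10⁻⁵ × sin 42° = 9.76×10⁻⁵ s⁻¹
Pressure gradient: |∂P/∂n| = 1000 Pa / 395000 m = 2.53×10⁻³ Pa/m
Geostrophic balance (pressure-gradient force = Coriolis force):
V_g = (1/(fρ)) |∂P/∂n| = 2.53×10⁻³ / (9.76×10⁻⁵ × 0.966) = 26.9 m/s
Converting: 26.9 m/s × 1.944 = 52 knots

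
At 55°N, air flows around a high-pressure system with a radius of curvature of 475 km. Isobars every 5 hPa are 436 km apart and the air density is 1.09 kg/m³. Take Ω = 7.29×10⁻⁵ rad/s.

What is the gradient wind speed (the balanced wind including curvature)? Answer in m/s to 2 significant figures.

Coriolis parameter at 55°N:
f = 2Ω sin φ = 2 × 7.29×10⁻⁵ × sin 55° = 1.19×10⁻⁴ s⁻¹
Pressure gradient: |∂P/∂n| = 500 Pa / 436000 m = 1.15×10⁻³ Pa/m
Geostrophic speed: V_g = |∂P/∂n|/(fρ) = 1.15×10⁻³/(1.19×10⁻⁴ × 1.09) = 8.81 m/s
Around a high, pressure-gradient force acts outward with centrifugal, so Coriolis balances both:
fV = (1/ρ)|∂P/∂n| + V²/R  →  V² − fR·V + fR·V_g = 0
With fR = 1.19×10⁻⁴ × 475×10³ m = 56.7 m/s:
V = [fR − √((fR)² − 4 fR V_g)]/2 = [56.7 − √(56.7² − 4×56.7×8.81)]/2 = 10.9 m/s
Supergeostrophic (V > V_g = 8.81 m/s), as expected around a high.

11 m/s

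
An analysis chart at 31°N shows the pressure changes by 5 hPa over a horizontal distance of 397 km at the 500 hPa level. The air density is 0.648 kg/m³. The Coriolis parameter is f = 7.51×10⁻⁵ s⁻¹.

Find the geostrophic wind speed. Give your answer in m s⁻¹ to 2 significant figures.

26 m s⁻¹

Pressure gradient: |∂P/∂n| = 500 Pa / 397000 m = 1.26×10⁻³ Pa/m
Geostrophic balance (pressure-gradient force = Coriolis force):
V_g = (1/(fρ)) |∂P/∂n| = 1.26×10⁻³ / (7.51×10⁻⁵ × 0.648) = 25.9 m/s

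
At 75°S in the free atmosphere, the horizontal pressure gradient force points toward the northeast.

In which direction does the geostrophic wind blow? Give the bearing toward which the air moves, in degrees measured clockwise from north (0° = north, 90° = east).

The pressure-gradient force points toward the northeast (bearing 045°).
Geostrophic balance: in the Southern Hemisphere the Coriolis force deflects motion to the left, so the geostrophic wind blows 90° to the left of the pressure-gradient force (low pressure on the right).
Rotating 045° by 90° counterclockwise gives 315° — the wind blows toward the northwest.

315°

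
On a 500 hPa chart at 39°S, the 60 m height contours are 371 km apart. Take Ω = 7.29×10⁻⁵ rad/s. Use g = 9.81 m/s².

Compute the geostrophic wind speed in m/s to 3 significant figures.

17.3 m/s

Coriolis parameter at 39°S:
f = 2Ω sin φ = 2 × 7.29×10⁻⁵ × sin 39° = 9.18×10⁻⁵ s⁻¹
Height gradient: |∂Z/∂n| = 60 m / 371000 m = 1.62×10⁻⁴
On a pressure surface, geostrophic balance gives V_g = (g/f)|∂Z/∂n|:
V_g = 9.81 × 1.62×10⁻⁴ / 9.18×10⁻⁵ = 17.3 m/s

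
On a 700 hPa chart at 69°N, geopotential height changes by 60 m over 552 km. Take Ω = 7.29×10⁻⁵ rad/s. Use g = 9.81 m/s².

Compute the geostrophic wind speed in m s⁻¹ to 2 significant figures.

7.8 m s⁻¹

Coriolis parameter at 69°N:
f = 2Ω sin φ = 2 × 7.29×10⁻⁵ × sin 69° = 1.36×10⁻⁴ s⁻¹
Height gradient: |∂Z/∂n| = 60 m / 552000 m = 1.09×10⁻⁴
On a pressure surface, geostrophic balance gives V_g = (g/f)|∂Z/∂n|:
V_g = 9.81 × 1.09×10⁻⁴ / 1.36×10⁻⁴ = 7.83 m/s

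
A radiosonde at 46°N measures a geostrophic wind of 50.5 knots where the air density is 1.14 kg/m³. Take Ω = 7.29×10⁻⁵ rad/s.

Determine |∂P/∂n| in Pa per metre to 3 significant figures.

Coriolis parameter at 46°N:
f = 2Ω sin φ = 2 × 7.29×10⁻⁵ × sin 46° = 1.05×10⁻⁴ s⁻¹
Wind speed in SI: 50.5 knots = 26.0 m/s
Geostrophic balance rearranged: |∂P/∂n| = f ρ V_g
|∂P/∂n| = 1.05×10⁻⁴ × 1.14 × 26.0 = 3.11×10⁻³ Pa/m

3.11×10⁻³ Pa/m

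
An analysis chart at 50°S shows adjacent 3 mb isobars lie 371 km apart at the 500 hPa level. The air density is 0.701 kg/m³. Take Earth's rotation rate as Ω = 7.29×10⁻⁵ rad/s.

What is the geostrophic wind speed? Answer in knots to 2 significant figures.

20 knots

Coriolis parameter at 50°S:
f = 2Ω sin φ = 2 × 7.29×10⁻⁵ × sin 50° = 1.12×10⁻⁴ s⁻¹
Pressure gradient: |∂P/∂n| = 300 Pa / 371000 m = 8.09×10⁻⁴ Pa/m
Geostrophic balance (pressure-gradient force = Coriolis force):
V_g = (1/(fρ)) |∂P/∂n| = 8.09×10⁻⁴ / (1.12×10⁻⁴ × 0.701) = 10.3 m/s
Converting: 10.3 m/s × 1.944 = 20 knots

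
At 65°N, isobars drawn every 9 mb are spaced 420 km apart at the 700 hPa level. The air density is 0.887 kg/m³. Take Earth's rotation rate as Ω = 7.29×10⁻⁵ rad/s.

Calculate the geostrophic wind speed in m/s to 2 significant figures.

18 m/s

Coriolis parameter at 65°N:
f = 2Ω sin φ = 2 × 7.29×10⁻⁵ × sin 65° = 1.32×10⁻⁴ s⁻¹
Pressure gradient: |∂P/∂n| = 900 Pa / 420000 m = 2.14×10⁻³ Pa/m
Geostrophic balance (pressure-gradient force = Coriolis force):
V_g = (1/(fρ)) |∂P/∂n| = 2.14×10⁻³ / (1.32×10⁻⁴ × 0.887) = 18.3 m/s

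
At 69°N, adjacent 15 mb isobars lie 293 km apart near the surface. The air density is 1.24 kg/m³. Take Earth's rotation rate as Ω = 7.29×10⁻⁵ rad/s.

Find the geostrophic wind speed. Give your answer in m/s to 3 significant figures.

30.3 m/s

Coriolis parameter at 69°N:
f = 2Ω sin φ = 2 × 7.29×10⁻⁵ × sin 69° = 1.36×10⁻⁴ s⁻¹
Pressure gradient: |∂P/∂n| = 1500 Pa / 293000 m = 5.12×10⁻³ Pa/m
Geostrophic balance (pressure-gradient force = Coriolis force):
V_g = (1/(fρ)) |∂P/∂n| = 5.12×10⁻³ / (1.36×10⁻⁴ × 1.24) = 30.3 m/s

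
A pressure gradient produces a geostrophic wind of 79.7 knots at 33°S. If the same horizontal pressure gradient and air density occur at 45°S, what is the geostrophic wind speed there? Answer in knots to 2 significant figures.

61 knots

With the same pressure gradient and density, V_g ∝ 1/f ∝ 1/sin φ.
V₂ = V₁ · sin φ₁ / sin φ₂ = 79.7 × sin 33° / sin 45°
V₂ = 79.7 × 0.5446/0.7071 = 61 knots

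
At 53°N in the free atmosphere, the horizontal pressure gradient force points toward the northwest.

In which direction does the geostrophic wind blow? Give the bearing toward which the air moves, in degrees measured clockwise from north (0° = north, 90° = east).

The pressure-gradient force points toward the northwest (bearing 315°).
Geostrophic balance: in the Northern Hemisphere the Coriolis force deflects motion to the right, so the geostrophic wind blows 90° to the right of the pressure-gradient force (low pressure on the left).
Rotating 315° by 90° clockwise gives 045° — the wind blows toward the northeast.

045°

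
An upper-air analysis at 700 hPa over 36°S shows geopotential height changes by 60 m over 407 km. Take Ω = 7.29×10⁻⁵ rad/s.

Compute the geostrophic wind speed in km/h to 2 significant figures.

61 km/h

Coriolis parameter at 36°S:
f = 2Ω sin φ = 2 × 7.29×10⁻⁵ × sin 36° = 8.57×10⁻⁵ s⁻¹
Height gradient: |∂Z/∂n| = 60 m / 407000 m = 1.47×10⁻⁴
On a pressure surface, geostrophic balance gives V_g = (g/f)|∂Z/∂n|:
V_g = 9.81 × 1.47×10⁻⁴ / 8.57×10⁻⁵ = 16.9 m/s
Converting: 16.9 m/s × 3.6 = 61 km/h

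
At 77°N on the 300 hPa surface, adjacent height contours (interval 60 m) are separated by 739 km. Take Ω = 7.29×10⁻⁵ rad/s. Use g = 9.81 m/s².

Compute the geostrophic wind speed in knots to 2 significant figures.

Coriolis parameter at 77°N:
f = 2Ω sin φ = 2 × 7.29×10⁻⁵ × sin 77° = 1.42×10⁻⁴ s⁻¹
Height gradient: |∂Z/∂n| = 60 m / 739000 m = 8.12×10⁻⁵
On a pressure surface, geostrophic balance gives V_g = (g/f)|∂Z/∂n|:
V_g = 9.81 × 8.12×10⁻⁵ / 1.42×10⁻⁴ = 5.61 m/s
Converting: 5.61 m/s × 1.944 = 11 knots

11 knots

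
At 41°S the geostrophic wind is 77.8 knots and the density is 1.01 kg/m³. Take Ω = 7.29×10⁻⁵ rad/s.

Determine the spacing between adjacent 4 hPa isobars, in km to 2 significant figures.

100 km

Coriolis parameter at 41°S:
f = 2Ω sin φ = 2 × 7.29×10⁻⁵ × sin 41° = 9.57×10⁻⁵ s⁻¹
Wind speed in SI: 77.8 knots = 40.0 m/s
Geostrophic balance rearranged: |∂P/∂n| = f ρ V_g
|∂P/∂n| = 9.57×10⁻⁵ × 1.01 × 40.0 = 3.87×10⁻³ Pa/m
Isobar spacing: Δn = ΔP/|∂P/∂n| = 400 Pa / 3.87×10⁻³ Pa/m = 103448 m ≈ 100 km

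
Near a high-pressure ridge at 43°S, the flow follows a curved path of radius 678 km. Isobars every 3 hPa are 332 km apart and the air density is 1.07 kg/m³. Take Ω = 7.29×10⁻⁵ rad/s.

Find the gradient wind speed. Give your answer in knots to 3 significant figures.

Coriolis parameter at 43°S:
f = 2Ω sin φ = 2 × 7.29×10⁻⁵ × sin 43° = 9.94×10⁻⁵ s⁻¹
Pressure gradient: |∂P/∂n| = 300 Pa / 332000 m = 9.04×10⁻⁴ Pa/m
Geostrophic speed: V_g = |∂P/∂n|/(fρ) = 9.04×10⁻⁴/(9.94×10⁻⁵ × 1.07) = 8.49 m/s
Around a high, pressure-gradient force acts outward with centrifugal, so Coriolis balances both:
fV = (1/ρ)|∂P/∂n| + V²/R  →  V² − fR·V + fR·V_g = 0
With fR = 9.94×10⁻⁵ × 678×10³ m = 67.4 m/s:
V = [fR − √((fR)² − 4 fR V_g)]/2 = [67.4 − √(67.4² − 4×67.4×8.49)]/2 = 9.97 m/s
Supergeostrophic (V > V_g = 8.49 m/s), as expected around a high.
Converting: 9.97 m/s × 1.944 = 19.4 knots

19.4 knots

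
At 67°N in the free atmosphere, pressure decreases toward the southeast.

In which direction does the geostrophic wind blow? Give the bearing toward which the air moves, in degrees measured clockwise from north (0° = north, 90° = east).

The pressure-gradient force points toward the southeast (bearing 135°).
Geostrophic balance: in the Northern Hemisphere the Coriolis force deflects motion to the right, so the geostrophic wind blows 90° to the right of the pressure-gradient force (low pressure on the left).
Rotating 135° by 90° clockwise gives 225° — the wind blows toward the southwest.

225°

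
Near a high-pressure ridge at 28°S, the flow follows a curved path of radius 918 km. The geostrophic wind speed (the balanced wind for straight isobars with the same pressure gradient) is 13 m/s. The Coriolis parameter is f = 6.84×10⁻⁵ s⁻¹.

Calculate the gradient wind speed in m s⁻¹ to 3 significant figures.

18.4 m s⁻¹

Around a high, pressure-gradient force acts outward with centrifugal, so Coriolis balances both:
fV = (1/ρ)|∂P/∂n| + V²/R  →  V² − fR·V + fR·V_g = 0
With fR = 6.84×10⁻⁵ × 918×10³ m = 62.8 m/s:
V = [fR − √((fR)² − 4 fR V_g)]/2 = [62.8 − √(62.8² − 4×62.8×13)]/2 = 18.4 m/s
Supergeostrophic (V > V_g = 13 m/s), as expected around a high.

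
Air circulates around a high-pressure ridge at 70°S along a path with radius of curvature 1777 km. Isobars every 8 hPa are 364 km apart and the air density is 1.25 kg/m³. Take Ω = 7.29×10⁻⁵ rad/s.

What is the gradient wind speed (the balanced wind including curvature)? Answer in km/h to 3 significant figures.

48.9 km/h

Coriolis parameter at 70°S:
f = 2Ω sin φ = 2 × 7.29×10⁻⁵ × sin 70° = 1.37×10⁻⁴ s⁻¹
Pressure gradient: |∂P/∂n| = 800 Pa / 364000 m = 2.20×10⁻³ Pa/m
Geostrophic speed: V_g = |∂P/∂n|/(fρ) = 2.20×10⁻³/(1.37×10⁻⁴ × 1.25) = 12.8 m/s
Around a high, pressure-gradient force acts outward with centrifugal, so Coriolis balances both:
fV = (1/ρ)|∂P/∂n| + V²/R  →  V² − fR·V + fR·V_g = 0
With fR = 1.37×10⁻⁴ × 1777×10³ m = 243 m/s:
V = [fR − √((fR)² − 4 fR V_g)]/2 = [243 − √(243² − 4×243×12.8)]/2 = 13.6 m/s
Supergeostrophic (V > V_g = 12.8 m/s), as expected around a high.
Converting: 13.6 m/s × 3.6 = 48.9 km/h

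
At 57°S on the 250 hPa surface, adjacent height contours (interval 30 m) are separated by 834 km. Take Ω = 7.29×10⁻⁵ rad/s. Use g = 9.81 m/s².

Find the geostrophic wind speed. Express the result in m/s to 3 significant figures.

Coriolis parameter at 57°S:
f = 2Ω sin φ = 2 × 7.29×10⁻⁵ × sin 57° = 1.22×10⁻⁴ s⁻¹
Height gradient: |∂Z/∂n| = 30 m / 834000 m = 3.60×10⁻⁵
On a pressure surface, geostrophic balance gives V_g = (g/f)|∂Z/∂n|:
V_g = 9.81 × 3.60×10⁻⁵ / 1.22×10⁻⁴ = 2.89 m/s

2.89 m/s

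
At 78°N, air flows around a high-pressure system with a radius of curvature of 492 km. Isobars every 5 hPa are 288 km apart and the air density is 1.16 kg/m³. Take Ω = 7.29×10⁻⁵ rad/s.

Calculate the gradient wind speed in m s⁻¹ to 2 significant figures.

Coriolis parameter at 78°N:
f = 2Ω sin φ = 2 × 7.29×10⁻⁵ × sin 78° = 1.43×10⁻⁴ s⁻¹
Pressure gradient: |∂P/∂n| = 500 Pa / 288000 m = 1.74×10⁻³ Pa/m
Geostrophic speed: V_g = |∂P/∂n|/(fρ) = 1.74×10⁻³/(1.43×10⁻⁴ × 1.16) = 10.5 m/s
Around a high, pressure-gradient force acts outward with centrifugal, so Coriolis balances both:
fV = (1/ρ)|∂P/∂n| + V²/R  →  V² − fR·V + fR·V_g = 0
With fR = 1.43×10⁻⁴ × 492×10³ m = 70.2 m/s:
V = [fR − √((fR)² − 4 fR V_g)]/2 = [70.2 − √(70.2² − 4×70.2×10.5)]/2 = 12.8 m/s
Supergeostrophic (V > V_g = 10.5 m/s), as expected around a high.

13 m s⁻¹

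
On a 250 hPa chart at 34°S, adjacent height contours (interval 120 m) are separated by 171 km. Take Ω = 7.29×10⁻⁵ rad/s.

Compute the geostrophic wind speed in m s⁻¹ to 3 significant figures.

84.4 m s⁻¹

Coriolis parameter at 34°S:
f = 2Ω sin φ = 2 × 7.29×10⁻⁵ × sin 34° = 8.15×10⁻⁵ s⁻¹
Height gradient: |∂Z/∂n| = 120 m / 171000 m = 7.02×10⁻⁴
On a pressure surface, geostrophic balance gives V_g = (g/f)|∂Z/∂n|:
V_g = 9.81 × 7.02×10⁻⁴ / 8.15×10⁻⁵ = 84.4 m/s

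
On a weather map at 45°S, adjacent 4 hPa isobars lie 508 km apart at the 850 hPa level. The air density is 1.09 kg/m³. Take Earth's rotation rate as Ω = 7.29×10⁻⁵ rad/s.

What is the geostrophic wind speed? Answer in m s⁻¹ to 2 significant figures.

7.0 m s⁻¹

Coriolis parameter at 45°S:
f = 2Ω sin φ = 2 × 7.29×10⁻⁵ × sin 45° = 1.03×10⁻⁴ s⁻¹
Pressure gradient: |∂P/∂n| = 400 Pa / 508000 m = 7.87×10⁻⁴ Pa/m
Geostrophic balance (pressure-gradient force = Coriolis force):
V_g = (1/(fρ)) |∂P/∂n| = 7.87×10⁻⁴ / (1.03×10⁻⁴ × 1.09) = 7.01 m/s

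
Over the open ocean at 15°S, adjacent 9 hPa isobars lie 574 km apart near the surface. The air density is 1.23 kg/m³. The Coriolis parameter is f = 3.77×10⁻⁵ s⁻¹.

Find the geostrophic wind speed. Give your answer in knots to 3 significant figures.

Pressure gradient: |∂P/∂n| = 900 Pa / 574000 m = 1.57×10⁻³ Pa/m
Geostrophic balance (pressure-gradient force = Coriolis force):
V_g = (1/(fρ)) |∂P/∂n| = 1.57×10⁻³ / (3.77×10⁻⁵ × 1.23) = 33.8 m/s
Converting: 33.8 m/s × 1.944 = 65.7 knots

65.7 knots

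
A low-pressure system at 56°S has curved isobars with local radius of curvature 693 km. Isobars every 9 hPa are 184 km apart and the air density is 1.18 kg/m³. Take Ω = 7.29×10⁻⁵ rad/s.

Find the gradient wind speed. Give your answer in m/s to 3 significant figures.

Coriolis parameter at 56°S:
f = 2Ω sin φ = 2 × 7.29×10⁻⁵ × sin 56° = 1.21×10⁻⁴ s⁻¹
Pressure gradient: |∂P/∂n| = 900 Pa / 184000 m = 4.89×10⁻³ Pa/m
Geostrophic speed: V_g = |∂P/∂n|/(fρ) = 4.89×10⁻³/(1.21×10⁻⁴ × 1.18) = 34.3 m/s
Around a low, centrifugal force acts outward with Coriolis, so pressure-gradient force balances both:
(1/ρ)|∂P/∂n| = fV + V²/R  →  V² + fR·V − fR·V_g = 0
With fR = 1.21×10⁻⁴ × 693×10³ m = 83.8 m/s:
V = [−fR + √((fR)² + 4 fR V_g)]/2 = [−83.8 + √(83.8² + 4×83.8×34.3)]/2 = 26.1 m/s
Subgeostrophic (V < V_g = 34.3 m/s), as expected around a low.

26.1 m/s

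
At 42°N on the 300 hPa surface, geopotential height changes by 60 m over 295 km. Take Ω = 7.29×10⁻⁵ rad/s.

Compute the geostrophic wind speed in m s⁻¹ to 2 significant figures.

20 m s⁻¹

Coriolis parameter at 42°N:
f = 2Ω sin φ = 2 × 7.29×10⁻⁵ × sin 42° = 9.76×10⁻⁵ s⁻¹
Height gradient: |∂Z/∂n| = 60 m / 295000 m = 2.03×10⁻⁴
On a pressure surface, geostrophic balance gives V_g = (g/f)|∂Z/∂n|:
V_g = 9.81 × 2.03×10⁻⁴ / 9.76×10⁻⁵ = 20.5 m/s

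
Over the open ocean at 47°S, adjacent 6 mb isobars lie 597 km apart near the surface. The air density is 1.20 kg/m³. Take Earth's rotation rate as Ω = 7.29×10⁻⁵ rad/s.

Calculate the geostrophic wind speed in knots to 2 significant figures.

15 knots

Coriolis parameter at 47°S:
f = 2Ω sin φ = 2 × 7.29×10⁻⁵ × sin 47° = 1.07×10⁻⁴ s⁻¹
Pressure gradient: |∂P/∂n| = 600 Pa / 597000 m = 1.01×10⁻³ Pa/m
Geostrophic balance (pressure-gradient force = Coriolis force):
V_g = (1/(fρ)) |∂P/∂n| = 1.01×10⁻³ / (1.07×10⁻⁴ × 1.20) = 7.85 m/s
Converting: 7.85 m/s × 1.944 = 15 knots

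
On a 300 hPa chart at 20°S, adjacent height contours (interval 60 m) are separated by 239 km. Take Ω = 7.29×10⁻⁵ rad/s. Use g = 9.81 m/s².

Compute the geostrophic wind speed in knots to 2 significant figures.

96 knots

Coriolis parameter at 20°S:
f = 2Ω sin φ = 2 × 7.29×10⁻⁵ × sin 20° = 4.99×10⁻⁵ s⁻¹
Height gradient: |∂Z/∂n| = 60 m / 239000 m = 2.51×10⁻⁴
On a pressure surface, geostrophic balance gives V_g = (g/f)|∂Z/∂n|:
V_g = 9.81 × 2.51×10⁻⁴ / 4.99×10⁻⁵ = 49.4 m/s
Converting: 49.4 m/s × 1.944 = 96 knots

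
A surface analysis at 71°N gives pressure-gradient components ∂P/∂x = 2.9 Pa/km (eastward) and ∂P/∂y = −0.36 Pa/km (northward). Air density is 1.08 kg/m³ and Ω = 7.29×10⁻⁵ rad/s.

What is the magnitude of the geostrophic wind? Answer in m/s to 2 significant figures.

Coriolis parameter at 71°N:
f = 2Ω sin φ = 2 × 7.29×10⁻⁵ × sin 71° = 1.38×10⁻⁴ s⁻¹
Component geostrophic relations (x east, y north):
u_g = −(1/(fρ)) ∂P/∂y,  v_g = (1/(fρ)) ∂P/∂x
u_g = −(−0.36×10⁻³)/(1.38×10⁻⁴ × 1.08) = 2.42 m/s;  v_g = (2.9×10⁻³)/(1.38×10⁻⁴ × 1.08) = 19.5 m/s
|V_g| = √(u_g² + v_g²) = 19.6 m/s

20 m/s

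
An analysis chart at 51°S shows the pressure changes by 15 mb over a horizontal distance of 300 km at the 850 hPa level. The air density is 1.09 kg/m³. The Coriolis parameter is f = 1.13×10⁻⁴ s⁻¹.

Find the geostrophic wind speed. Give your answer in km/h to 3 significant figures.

Pressure gradient: |∂P/∂n| = 1500 Pa / 300000 m = 5.00×10⁻³ Pa/m
Geostrophic balance (pressure-gradient force = Coriolis force):
V_g = (1/(fρ)) |∂P/∂n| = 5.00×10⁻³ / (1.13×10⁻⁴ × 1.09) = 40.6 m/s
Converting: 40.6 m/s × 3.6 = 146 km/h

146 km/h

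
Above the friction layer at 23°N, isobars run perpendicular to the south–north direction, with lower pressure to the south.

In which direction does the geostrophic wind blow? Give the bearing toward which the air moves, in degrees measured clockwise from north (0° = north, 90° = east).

The pressure-gradient force points toward the south (bearing 180°).
Geostrophic balance: in the Northern Hemisphere the Coriolis force deflects motion to the right, so the geostrophic wind blows 90° to the right of the pressure-gradient force (low pressure on the left).
Rotating 180° by 90° clockwise gives 270° — the wind blows toward the west.

270°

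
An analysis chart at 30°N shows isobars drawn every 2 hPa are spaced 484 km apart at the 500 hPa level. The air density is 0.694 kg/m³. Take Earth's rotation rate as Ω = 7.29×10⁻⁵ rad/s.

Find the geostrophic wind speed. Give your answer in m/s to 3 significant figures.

8.17 m/s

Coriolis parameter at 30°N:
f = 2Ω sin φ = 2 × 7.29×10⁻⁵ × sin 30° = 7.29×10⁻⁵ s⁻¹
Pressure gradient: |∂P/∂n| = 200 Pa / 484000 m = 4.13×10⁻⁴ Pa/m
Geostrophic balance (pressure-gradient force = Coriolis force):
V_g = (1/(fρ)) |∂P/∂n| = 4.13×10⁻⁴ / (7.29×10⁻⁵ × 0.694) = 8.17 m/s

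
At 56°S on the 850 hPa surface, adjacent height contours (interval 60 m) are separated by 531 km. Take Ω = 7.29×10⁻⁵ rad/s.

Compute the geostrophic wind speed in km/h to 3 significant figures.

Coriolis parameter at 56°S:
f = 2Ω sin φ = 2 × 7.29×10⁻⁵ × sin 56° = 1.21×10⁻⁴ s⁻¹
Height gradient: |∂Z/∂n| = 60 m / 531000 m = 1.13×10⁻⁴
On a pressure surface, geostrophic balance gives V_g = (g/f)|∂Z/∂n|:
V_g = 9.81 × 1.13×10⁻⁴ / 1.21×10⁻⁴ = 9.17 m/s
Converting: 9.17 m/s × 3.6 = 33.0 km/h

33.0 km/h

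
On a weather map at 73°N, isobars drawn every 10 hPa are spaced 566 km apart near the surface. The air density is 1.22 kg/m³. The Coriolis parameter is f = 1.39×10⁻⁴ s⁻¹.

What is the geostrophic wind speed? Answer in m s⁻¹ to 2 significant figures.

Pressure gradient: |∂P/∂n| = 1000 Pa / 566000 m = 1.77×10⁻³ Pa/m
Geostrophic balance (pressure-gradient force = Coriolis force):
V_g = (1/(fρ)) |∂P/∂n| = 1.77×10⁻³ / (1.39×10⁻⁴ × 1.22) = 10.4 m/s

10 m s⁻¹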